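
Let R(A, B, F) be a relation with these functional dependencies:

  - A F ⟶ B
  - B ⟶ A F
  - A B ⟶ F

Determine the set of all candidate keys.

(B), (A, F)

{B}⁺: B→AF adds A, F → {A, B, F}.
{A, F}⁺: AF→B adds B → {A, B, F}. Minimal: {F}⁺ = {F}; {A}⁺ = {A} — none reach the full schema.
Any other superkey contains one of these as a subset, so there are no further candidate keys.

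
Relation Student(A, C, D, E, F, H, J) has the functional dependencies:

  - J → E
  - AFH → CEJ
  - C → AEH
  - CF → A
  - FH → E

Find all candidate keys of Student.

Attributes D, F never appear on any right-hand side, so every candidate key must contain {D, F}.
{D, F}⁺ = {D, F}, which is not all of the schema, so we must add further attributes.
{C, D, F}⁺: C→AEH adds A, E, H; AFH→CEJ adds J → {A, C, D, E, F, H, J}. Minimal: {D, F}⁺ = {D, F}; {C, F}⁺ = {A, C, E, F, H, J}; {C, D}⁺ = {A, C, D, E, H} — none reach the full schema.
{A, D, F, H}⁺: AFH→CEJ adds C, E, J → {A, C, D, E, F, H, J}. Minimal: {D, F, H}⁺ = {D, E, F, H}; {A, F, H}⁺ = {A, C, E, F, H, J}; {A, D, H}⁺ = {A, D, H}; … — none reach the full schema.

(C, D, F), (A, D, F, H)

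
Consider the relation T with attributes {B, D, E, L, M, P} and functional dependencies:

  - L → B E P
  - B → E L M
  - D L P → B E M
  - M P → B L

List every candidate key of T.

{B, D}, {D, L}, {D, M, P}

Attribute D never appears on the right-hand side of any dependency, so D must belong to every candidate key.
{D}⁺ = {D}, which is not all of the schema, so we must add further attributes.
{B, D}⁺: B→ELM adds E, L, M; L→BEP adds P → {B, D, E, L, M, P}. Minimal: {D}⁺ = {D}; {B}⁺ = {B, E, L, M, P} — none reach the full schema.
{D, L}⁺: L→BEP adds B, E, P; B→ELM adds M → {B, D, E, L, M, P}. Minimal: {L}⁺ = {B, E, L, M, P}; {D}⁺ = {D} — none reach the full schema.
{D, M, P}⁺: MP→BL adds B, L; L→BEP adds E → {B, D, E, L, M, P}. Minimal: {M, P}⁺ = {B, E, L, M, P}; {D, P}⁺ = {D, P}; {D, M}⁺ = {D, M} — none reach the full schema.
Any other superkey contains one of these as a subset, so there are no further candidate keys.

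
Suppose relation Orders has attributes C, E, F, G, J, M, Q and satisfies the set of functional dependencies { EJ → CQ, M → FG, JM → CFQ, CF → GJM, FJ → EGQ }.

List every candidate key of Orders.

{C, F}; {C, M}; {F, J}; {J, M}

{C, F}⁺: CF→GJM adds G, J, M; FJ→EGQ adds E, Q → {C, E, F, G, J, M, Q}.
{C, M}⁺: M→FG adds F, G; CF→GJM adds J; FJ→EGQ adds E, Q → {C, E, F, G, J, M, Q}.
{F, J}⁺: FJ→EGQ adds E, G, Q; EJ→CQ adds C; CF→GJM adds M → {C, E, F, G, J, M, Q}.
{J, M}⁺: M→FG adds F, G; JM→CFQ adds C, Q; FJ→EGQ adds E → {C, E, F, G, J, M, Q}.
Any other superkey contains one of these as a subset, so there are no further candidate keys.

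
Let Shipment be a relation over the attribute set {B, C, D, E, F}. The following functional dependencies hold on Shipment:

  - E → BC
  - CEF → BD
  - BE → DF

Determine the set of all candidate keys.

{E}

Attribute E never appears on the right-hand side of any dependency, so E must belong to every candidate key.
{E}⁺ = {B, C, D, E, F}, which is all of the schema, so {E} is the only candidate key.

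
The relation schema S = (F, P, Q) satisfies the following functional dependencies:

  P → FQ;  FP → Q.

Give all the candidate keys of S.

{P}

Attribute P never appears on the right-hand side of any dependency, so P must belong to every candidate key.
{P}⁺ = {F, P, Q}, which is all of the schema, so {P} is the only candidate key.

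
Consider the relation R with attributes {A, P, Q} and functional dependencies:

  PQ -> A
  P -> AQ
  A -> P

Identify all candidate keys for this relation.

(A), (P)

{A}⁺: A→P adds P; P→AQ adds Q → {A, P, Q}.
{P}⁺: P→AQ adds A, Q → {A, P, Q}.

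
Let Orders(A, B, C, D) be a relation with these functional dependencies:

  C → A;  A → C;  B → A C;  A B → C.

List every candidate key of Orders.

Attributes B, D never appear on any right-hand side, so every candidate key must contain {B, D}.
{B, D}⁺ = {A, B, C, D}, which is all of the schema, so {B, D} is the only candidate key.

{B, D}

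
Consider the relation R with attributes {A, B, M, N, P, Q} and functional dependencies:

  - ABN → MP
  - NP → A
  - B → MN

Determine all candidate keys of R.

Attributes B, Q never appear on any right-hand side, so every candidate key must contain {B, Q}.
{B, Q}⁺ = {B, M, N, Q}, which is not all of the schema, so we must add further attributes.
{A, B, Q}⁺: B→MN adds M, N; ABN→MP adds P → {A, B, M, N, P, Q}.
{B, P, Q}⁺: B→MN adds M, N; NP→A adds A → {A, B, M, N, P, Q}.

ABQ; BPQ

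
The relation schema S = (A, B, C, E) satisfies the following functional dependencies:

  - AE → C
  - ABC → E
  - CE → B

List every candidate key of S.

Attribute A never appears on the right-hand side of any dependency, so A must belong to every candidate key.
{A}⁺ = {A}, which is not all of the schema, so we must add further attributes.
{A, E}⁺: AE→C adds C; CE→B adds B → {A, B, C, E}. Minimal: {E}⁺ = {E}; {A}⁺ = {A} — none reach the full schema.
{A, B, C}⁺: ABC→E adds E → {A, B, C, E}. Minimal: {B, C}⁺ = {B, C}; {A, C}⁺ = {A, C}; {A, B}⁺ = {A, B} — none reach the full schema.
Any other superkey contains one of these as a subset, so there are no further candidate keys.

{A, E}, {A, B, C}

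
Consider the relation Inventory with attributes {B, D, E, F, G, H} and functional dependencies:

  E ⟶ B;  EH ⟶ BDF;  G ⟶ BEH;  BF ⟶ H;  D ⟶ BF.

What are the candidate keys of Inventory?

{G}

Attribute G never appears on the right-hand side of any dependency, so G must belong to every candidate key.
{G}⁺ = {B, D, E, F, G, H}, which is all of the schema, so {G} is the only candidate key.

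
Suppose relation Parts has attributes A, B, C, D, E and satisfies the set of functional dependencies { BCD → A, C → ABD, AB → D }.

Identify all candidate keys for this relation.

{C, E}

Attributes C, E never appear on any right-hand side, so every candidate key must contain {C, E}.
{C, E}⁺ = {A, B, C, D, E}, which is all of the schema, so {C, E} is the only candidate key.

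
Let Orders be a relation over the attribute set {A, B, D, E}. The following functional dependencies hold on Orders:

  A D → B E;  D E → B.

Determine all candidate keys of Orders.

{A, D}

Attributes A, D never appear on any right-hand side, so every candidate key must contain {A, D}.
{A, D}⁺ = {A, B, D, E}, which is all of the schema, so {A, D} is the only candidate key.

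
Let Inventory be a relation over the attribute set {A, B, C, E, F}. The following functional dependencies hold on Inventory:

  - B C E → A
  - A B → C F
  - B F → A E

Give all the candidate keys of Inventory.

AB, BF, BCE

Attribute B never appears on the right-hand side of any dependency, so B must belong to every candidate key.
{B}⁺ = {B}, which is not all of the schema, so we must add further attributes.
{A, B}⁺: AB→CF adds C, F; BF→AE adds E → {A, B, C, E, F}.
{B, F}⁺: BF→AE adds A, E; AB→CF adds C → {A, B, C, E, F}.
{B, C, E}⁺: BCE→A adds A; AB→CF adds F → {A, B, C, E, F}.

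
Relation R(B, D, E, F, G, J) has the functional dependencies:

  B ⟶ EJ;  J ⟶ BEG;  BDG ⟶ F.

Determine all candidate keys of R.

{B, D}⁺: B→EJ adds E, J; J→BEG adds G; BDG→F adds F → {B, D, E, F, G, J}. Minimal: {D}⁺ = {D}; {B}⁺ = {B, E, G, J} — none reach the full schema.
{D, J}⁺: J→BEG adds B, E, G; BDG→F adds F → {B, D, E, F, G, J}. Minimal: {J}⁺ = {B, E, G, J}; {D}⁺ = {D} — none reach the full schema.

(B, D); (D, J)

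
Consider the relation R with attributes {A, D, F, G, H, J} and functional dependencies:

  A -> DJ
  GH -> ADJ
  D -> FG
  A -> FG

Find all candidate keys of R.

Attribute H never appears on the right-hand side of any dependency, so H must belong to every candidate key.
{H}⁺ = {H}, which is not all of the schema, so we must add further attributes.
{A, H}⁺: A→DJ adds D, J; D→FG adds F, G → {A, D, F, G, H, J}. Minimal: {H}⁺ = {H}; {A}⁺ = {A, D, F, G, J} — none reach the full schema.
{D, H}⁺: D→FG adds F, G; GH→ADJ adds A, J → {A, D, F, G, H, J}. Minimal: {H}⁺ = {H}; {D}⁺ = {D, F, G} — none reach the full schema.
{G, H}⁺: GH→ADJ adds A, D, J; D→FG adds F → {A, D, F, G, H, J}. Minimal: {H}⁺ = {H}; {G}⁺ = {G} — none reach the full schema.
Any other superkey contains one of these as a subset, so there are no further candidate keys.

(A, H), (D, H), (G, H)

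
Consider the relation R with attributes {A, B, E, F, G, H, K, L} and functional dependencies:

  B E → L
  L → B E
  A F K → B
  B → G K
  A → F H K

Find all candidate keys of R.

Attribute A never appears on the right-hand side of any dependency, so A must belong to every candidate key.
{A}⁺ = {A, B, F, G, H, K}, which is not all of the schema, so we must add further attributes.
{A, E}⁺: A→FHK adds F, H, K; AFK→B adds B; B→GK adds G; BE→L adds L → {A, B, E, F, G, H, K, L}. Minimal: {E}⁺ = {E}; {A}⁺ = {A, B, F, G, H, K} — none reach the full schema.
{A, L}⁺: L→BE adds B, E; B→GK adds G, K; A→FHK adds F, H → {A, B, E, F, G, H, K, L}. Minimal: {L}⁺ = {B, E, G, K, L}; {A}⁺ = {A, B, F, G, H, K} — none reach the full schema.

{A, E}, {A, L}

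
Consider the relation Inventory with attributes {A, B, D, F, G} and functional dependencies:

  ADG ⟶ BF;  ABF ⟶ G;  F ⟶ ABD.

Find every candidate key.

{F}⁺: F→ABD adds A, B, D; ABF→G adds G → {A, B, D, F, G}.
{A, D, G}⁺: ADG→BF adds B, F → {A, B, D, F, G}.
Any other superkey contains one of these as a subset, so there are no further candidate keys.

{F}; {A, D, G}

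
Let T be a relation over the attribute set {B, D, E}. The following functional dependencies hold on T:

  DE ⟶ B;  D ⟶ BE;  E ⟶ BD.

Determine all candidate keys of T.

{D}⁺: D→BE adds B, E → {B, D, E}.
{E}⁺: E→BD adds B, D → {B, D, E}.
Any other superkey contains one of these as a subset, so there are no further candidate keys.

(D); (E)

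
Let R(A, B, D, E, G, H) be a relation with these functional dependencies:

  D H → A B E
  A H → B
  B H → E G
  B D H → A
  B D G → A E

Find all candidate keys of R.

DH

Attributes D, H never appear on any right-hand side, so every candidate key must contain {D, H}.
{D, H}⁺ = {A, B, D, E, G, H}, which is all of the schema, so {D, H} is the only candidate key.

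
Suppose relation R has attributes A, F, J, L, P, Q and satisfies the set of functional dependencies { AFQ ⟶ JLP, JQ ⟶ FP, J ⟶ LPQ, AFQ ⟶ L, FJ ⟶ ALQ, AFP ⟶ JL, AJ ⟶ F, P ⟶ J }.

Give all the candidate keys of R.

{J}⁺: J→LPQ adds L, P, Q; JQ→FP adds F; FJ→ALQ adds A → {A, F, J, L, P, Q}.
{P}⁺: P→J adds J; J→LPQ adds L, Q; JQ→FP adds F; FJ→ALQ adds A → {A, F, J, L, P, Q}.
{A, F, Q}⁺: AFQ→JLP adds J, L, P → {A, F, J, L, P, Q}.
Any other superkey contains one of these as a subset, so there are no further candidate keys.

{J}, {P}, {A, F, Q}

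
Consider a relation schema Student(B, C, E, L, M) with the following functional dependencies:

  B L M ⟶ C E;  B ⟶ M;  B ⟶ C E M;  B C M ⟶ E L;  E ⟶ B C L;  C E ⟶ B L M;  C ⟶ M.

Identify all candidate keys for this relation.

{B}⁺: B→M adds M; B→CEM adds C, E; BCM→EL adds L → {B, C, E, L, M}.
{E}⁺: E→BCL adds B, C, L; CE→BLM adds M → {B, C, E, L, M}.

{B}, {E}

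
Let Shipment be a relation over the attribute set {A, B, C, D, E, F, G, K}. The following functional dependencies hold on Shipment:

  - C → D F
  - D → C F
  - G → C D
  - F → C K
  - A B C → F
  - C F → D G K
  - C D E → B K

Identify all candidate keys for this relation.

ACE; ADE; AEF; AEG

Attributes A, E never appear on any right-hand side, so every candidate key must contain {A, E}.
{A, E}⁺ = {A, E}, which is not all of the schema, so we must add further attributes.
{A, C, E}⁺: C→DF adds D, F; F→CK adds K; CF→DGK adds G; CDE→BK adds B → {A, B, C, D, E, F, G, K}. Minimal: {C, E}⁺ = {B, C, D, E, F, G, K}; {A, E}⁺ = {A, E}; {A, C}⁺ = {A, C, D, F, G, K} — none reach the full schema.
{A, D, E}⁺: D→CF adds C, F; F→CK adds K; CF→DGK adds G; CDE→BK adds B → {A, B, C, D, E, F, G, K}. Minimal: {D, E}⁺ = {B, C, D, E, F, G, K}; {A, E}⁺ = {A, E}; {A, D}⁺ = {A, C, D, F, G, K} — none reach the full schema.
{A, E, F}⁺: F→CK adds C, K; CF→DGK adds D, G; CDE→BK adds B → {A, B, C, D, E, F, G, K}. Minimal: {E, F}⁺ = {B, C, D, E, F, G, K}; {A, F}⁺ = {A, C, D, F, G, K}; {A, E}⁺ = {A, E} — none reach the full schema.
{A, E, G}⁺: G→CD adds C, D; CDE→BK adds B, K; C→DF adds F → {A, B, C, D, E, F, G, K}. Minimal: {E, G}⁺ = {B, C, D, E, F, G, K}; {A, G}⁺ = {A, C, D, F, G, K}; {A, E}⁺ = {A, E} — none reach the full schema.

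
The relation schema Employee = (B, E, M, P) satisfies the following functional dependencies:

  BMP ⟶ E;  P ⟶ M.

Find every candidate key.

{B, P}

{B, P}⁺: P→M adds M; BMP→E adds E → {B, E, M, P}. Minimal: {P}⁺ = {M, P}; {B}⁺ = {B} — none reach the full schema.
No other minimal superkey exists.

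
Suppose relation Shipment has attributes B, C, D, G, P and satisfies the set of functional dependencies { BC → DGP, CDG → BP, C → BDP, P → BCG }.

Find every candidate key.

{C}⁺: C→BDP adds B, D, P; P→BCG adds G → {B, C, D, G, P}.
{P}⁺: P→BCG adds B, C, G; BC→DGP adds D → {B, C, D, G, P}.
Any other superkey contains one of these as a subset, so there are no further candidate keys.

{C}; {P}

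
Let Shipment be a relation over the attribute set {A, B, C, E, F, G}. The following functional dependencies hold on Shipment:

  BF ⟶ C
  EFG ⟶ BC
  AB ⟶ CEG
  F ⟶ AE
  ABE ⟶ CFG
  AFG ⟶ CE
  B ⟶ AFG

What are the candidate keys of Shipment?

{B}, {F, G}

{B}⁺: B→AFG adds A, F, G; BF→C adds C; AB→CEG adds E → {A, B, C, E, F, G}.
{F, G}⁺: F→AE adds A, E; AFG→CE adds C; EFG→BC adds B → {A, B, C, E, F, G}.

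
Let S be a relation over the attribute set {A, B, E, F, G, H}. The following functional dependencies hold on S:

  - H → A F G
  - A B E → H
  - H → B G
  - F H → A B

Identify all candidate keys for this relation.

EH, ABE

Attribute E never appears on the right-hand side of any dependency, so E must belong to every candidate key.
{E}⁺ = {E}, which is not all of the schema, so we must add further attributes.
{E, H}⁺: H→AFG adds A, F, G; H→BG adds B → {A, B, E, F, G, H}.
{A, B, E}⁺: ABE→H adds H; H→BG adds G; H→AFG adds F → {A, B, E, F, G, H}.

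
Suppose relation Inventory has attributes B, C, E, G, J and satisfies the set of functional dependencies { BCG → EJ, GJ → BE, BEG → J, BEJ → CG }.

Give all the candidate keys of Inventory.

{G, J}⁺: GJ→BE adds B, E; BEJ→CG adds C → {B, C, E, G, J}. Minimal: {J}⁺ = {J}; {G}⁺ = {G} — none reach the full schema.
{B, C, G}⁺: BCG→EJ adds E, J → {B, C, E, G, J}. Minimal: {C, G}⁺ = {C, G}; {B, G}⁺ = {B, G}; {B, C}⁺ = {B, C} — none reach the full schema.
{B, E, G}⁺: BEG→J adds J; BEJ→CG adds C → {B, C, E, G, J}. Minimal: {E, G}⁺ = {E, G}; {B, G}⁺ = {B, G}; {B, E}⁺ = {B, E} — none reach the full schema.
{B, E, J}⁺: BEJ→CG adds C, G → {B, C, E, G, J}. Minimal: {E, J}⁺ = {E, J}; {B, J}⁺ = {B, J}; {B, E}⁺ = {B, E} — none reach the full schema.
Any other superkey contains one of these as a subset, so there are no further candidate keys.

{G, J}; {B, C, G}; {B, E, G}; {B, E, J}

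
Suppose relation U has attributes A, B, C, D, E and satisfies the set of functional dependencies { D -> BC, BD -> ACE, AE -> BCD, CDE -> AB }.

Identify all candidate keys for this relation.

D, AE

{D}⁺: D→BC adds B, C; BD→ACE adds A, E → {A, B, C, D, E}.
{A, E}⁺: AE→BCD adds B, C, D → {A, B, C, D, E}. Minimal: {E}⁺ = {E}; {A}⁺ = {A} — none reach the full schema.
Any other superkey contains one of these as a subset, so there are no further candidate keys.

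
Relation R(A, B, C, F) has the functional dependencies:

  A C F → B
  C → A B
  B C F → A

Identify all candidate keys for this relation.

{C, F}

Attributes C, F never appear on any right-hand side, so every candidate key must contain {C, F}.
{C, F}⁺ = {A, B, C, F}, which is all of the schema, so {C, F} is the only candidate key.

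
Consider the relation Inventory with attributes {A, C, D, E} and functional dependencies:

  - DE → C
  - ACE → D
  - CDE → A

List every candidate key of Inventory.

DE, ACE

Attribute E never appears on the right-hand side of any dependency, so E must belong to every candidate key.
{E}⁺ = {E}, which is not all of the schema, so we must add further attributes.
{D, E}⁺: DE→C adds C; CDE→A adds A → {A, C, D, E}. Minimal: {E}⁺ = {E}; {D}⁺ = {D} — none reach the full schema.
{A, C, E}⁺: ACE→D adds D → {A, C, D, E}. Minimal: {C, E}⁺ = {C, E}; {A, E}⁺ = {A, E}; {A, C}⁺ = {A, C} — none reach the full schema.
Any other superkey contains one of these as a subset, so there are no further candidate keys.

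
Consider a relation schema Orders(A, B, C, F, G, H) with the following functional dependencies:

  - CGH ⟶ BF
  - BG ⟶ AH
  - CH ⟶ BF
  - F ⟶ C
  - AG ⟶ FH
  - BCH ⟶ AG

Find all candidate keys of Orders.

{A, G}⁺: AG→FH adds F, H; F→C adds C; CGH→BF adds B → {A, B, C, F, G, H}. Minimal: {G}⁺ = {G}; {A}⁺ = {A} — none reach the full schema.
{B, G}⁺: BG→AH adds A, H; AG→FH adds F; F→C adds C → {A, B, C, F, G, H}. Minimal: {G}⁺ = {G}; {B}⁺ = {B} — none reach the full schema.
{C, H}⁺: CH→BF adds B, F; BCH→AG adds A, G → {A, B, C, F, G, H}. Minimal: {H}⁺ = {H}; {C}⁺ = {C} — none reach the full schema.
{F, H}⁺: F→C adds C; CH→BF adds B; BCH→AG adds A, G → {A, B, C, F, G, H}. Minimal: {H}⁺ = {H}; {F}⁺ = {C, F} — none reach the full schema.
Any other superkey contains one of these as a subset, so there are no further candidate keys.

(A, G), (B, G), (C, H), (F, H)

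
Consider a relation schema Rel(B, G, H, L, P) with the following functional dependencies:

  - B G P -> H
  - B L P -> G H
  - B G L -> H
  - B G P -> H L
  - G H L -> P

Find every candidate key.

{B, G, L}; {B, G, P}; {B, L, P}

Attribute B never appears on the right-hand side of any dependency, so B must belong to every candidate key.
{B}⁺ = {B}, which is not all of the schema, so we must add further attributes.
{B, G, L}⁺: BGL→H adds H; GHL→P adds P → {B, G, H, L, P}.
{B, G, P}⁺: BGP→H adds H; BGP→HL adds L → {B, G, H, L, P}.
{B, L, P}⁺: BLP→GH adds G, H → {B, G, H, L, P}.
Any other superkey contains one of these as a subset, so there are no further candidate keys.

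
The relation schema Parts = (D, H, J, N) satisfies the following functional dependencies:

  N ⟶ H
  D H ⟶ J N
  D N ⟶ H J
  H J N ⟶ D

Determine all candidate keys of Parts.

{D, H}, {D, N}, {J, N}

{D, H}⁺: DH→JN adds J, N → {D, H, J, N}.
{D, N}⁺: N→H adds H; DH→JN adds J → {D, H, J, N}.
{J, N}⁺: N→H adds H; HJN→D adds D → {D, H, J, N}.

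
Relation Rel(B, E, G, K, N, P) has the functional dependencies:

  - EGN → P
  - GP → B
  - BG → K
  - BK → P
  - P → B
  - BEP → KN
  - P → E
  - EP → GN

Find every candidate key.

{P}⁺: P→B adds B; P→E adds E; EP→GN adds G, N; BG→K adds K → {B, E, G, K, N, P}.
{B, G}⁺: BG→K adds K; BK→P adds P; P→E adds E; EP→GN adds N → {B, E, G, K, N, P}. Minimal: {G}⁺ = {G}; {B}⁺ = {B} — none reach the full schema.
{B, K}⁺: BK→P adds P; P→E adds E; EP→GN adds G, N → {B, E, G, K, N, P}. Minimal: {K}⁺ = {K}; {B}⁺ = {B} — none reach the full schema.
{E, G, N}⁺: EGN→P adds P; GP→B adds B; BG→K adds K → {B, E, G, K, N, P}. Minimal: {G, N}⁺ = {G, N}; {E, N}⁺ = {E, N}; {E, G}⁺ = {E, G} — none reach the full schema.
Any other superkey contains one of these as a subset, so there are no further candidate keys.

(P), (B, G), (B, K), (E, G, N)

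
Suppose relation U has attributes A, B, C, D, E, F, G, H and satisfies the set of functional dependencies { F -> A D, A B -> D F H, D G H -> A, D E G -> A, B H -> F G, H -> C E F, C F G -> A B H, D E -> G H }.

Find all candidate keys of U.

{H}⁺: H→CEF adds C, E, F; F→AD adds A, D; DE→GH adds G; CFG→ABH adds B → {A, B, C, D, E, F, G, H}.
{A, B}⁺: AB→DFH adds D, F, H; BH→FG adds G; H→CEF adds C, E → {A, B, C, D, E, F, G, H}. Minimal: {B}⁺ = {B}; {A}⁺ = {A} — none reach the full schema.
{B, F}⁺: F→AD adds A, D; AB→DFH adds H; BH→FG adds G; H→CEF adds C, E → {A, B, C, D, E, F, G, H}. Minimal: {F}⁺ = {A, D, F}; {B}⁺ = {B} — none reach the full schema.
{D, E}⁺: DE→GH adds G, H; DGH→A adds A; H→CEF adds C, F; CFG→ABH adds B → {A, B, C, D, E, F, G, H}. Minimal: {E}⁺ = {E}; {D}⁺ = {D} — none reach the full schema.
{E, F}⁺: F→AD adds A, D; DE→GH adds G, H; H→CEF adds C; CFG→ABH adds B → {A, B, C, D, E, F, G, H}. Minimal: {F}⁺ = {A, D, F}; {E}⁺ = {E} — none reach the full schema.
{C, F, G}⁺: F→AD adds A, D; CFG→ABH adds B, H; H→CEF adds E → {A, B, C, D, E, F, G, H}. Minimal: {F, G}⁺ = {A, D, F, G}; {C, G}⁺ = {C, G}; {C, F}⁺ = {A, C, D, F} — none reach the full schema.
Any other superkey contains one of these as a subset, so there are no further candidate keys.

(H), (A, B), (B, F), (D, E), (E, F), (C, F, G)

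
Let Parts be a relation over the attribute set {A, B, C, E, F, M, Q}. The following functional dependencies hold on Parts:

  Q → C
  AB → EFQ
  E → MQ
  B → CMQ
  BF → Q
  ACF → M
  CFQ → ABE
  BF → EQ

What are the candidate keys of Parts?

{A, B}⁺: AB→EFQ adds E, F, Q; E→MQ adds M; B→CMQ adds C → {A, B, C, E, F, M, Q}. Minimal: {B}⁺ = {B, C, M, Q}; {A}⁺ = {A} — none reach the full schema.
{B, F}⁺: B→CMQ adds C, M, Q; CFQ→ABE adds A, E → {A, B, C, E, F, M, Q}. Minimal: {F}⁺ = {F}; {B}⁺ = {B, C, M, Q} — none reach the full schema.
{E, F}⁺: E→MQ adds M, Q; Q→C adds C; CFQ→ABE adds A, B → {A, B, C, E, F, M, Q}. Minimal: {F}⁺ = {F}; {E}⁺ = {C, E, M, Q} — none reach the full schema.
{F, Q}⁺: Q→C adds C; CFQ→ABE adds A, B, E; E→MQ adds M → {A, B, C, E, F, M, Q}. Minimal: {Q}⁺ = {C, Q}; {F}⁺ = {F} — none reach the full schema.
Any other superkey contains one of these as a subset, so there are no further candidate keys.

{A, B}, {B, F}, {E, F}, {F, Q}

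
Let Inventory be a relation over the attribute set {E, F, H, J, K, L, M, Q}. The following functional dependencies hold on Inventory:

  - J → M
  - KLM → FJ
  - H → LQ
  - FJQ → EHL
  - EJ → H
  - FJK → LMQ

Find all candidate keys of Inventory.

Attribute K never appears on the right-hand side of any dependency, so K must belong to every candidate key.
{K}⁺ = {K}, which is not all of the schema, so we must add further attributes.
{E, J, K}⁺: J→M adds M; EJ→H adds H; H→LQ adds L, Q; KLM→FJ adds F → {E, F, H, J, K, L, M, Q}.
{F, J, K}⁺: J→M adds M; FJK→LMQ adds L, Q; FJQ→EHL adds E, H → {E, F, H, J, K, L, M, Q}.
{H, J, K}⁺: J→M adds M; H→LQ adds L, Q; KLM→FJ adds F; FJQ→EHL adds E → {E, F, H, J, K, L, M, Q}.
{H, K, M}⁺: H→LQ adds L, Q; KLM→FJ adds F, J; FJQ→EHL adds E → {E, F, H, J, K, L, M, Q}.
{J, K, L}⁺: J→M adds M; KLM→FJ adds F; FJK→LMQ adds Q; FJQ→EHL adds E, H → {E, F, H, J, K, L, M, Q}.
{K, L, M}⁺: KLM→FJ adds F, J; FJK→LMQ adds Q; FJQ→EHL adds E, H → {E, F, H, J, K, L, M, Q}.

(E, J, K); (F, J, K); (H, J, K); (H, K, M); (J, K, L); (K, L, M)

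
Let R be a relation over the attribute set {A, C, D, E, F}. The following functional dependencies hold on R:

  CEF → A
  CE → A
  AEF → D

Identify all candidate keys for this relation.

CEF

Attributes C, E, F never appear on any right-hand side, so every candidate key must contain {C, E, F}.
{C, E, F}⁺ = {A, C, D, E, F}, which is all of the schema, so {C, E, F} is the only candidate key.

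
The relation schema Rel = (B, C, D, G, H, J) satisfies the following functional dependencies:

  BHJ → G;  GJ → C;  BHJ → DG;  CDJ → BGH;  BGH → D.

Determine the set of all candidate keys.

Attribute J never appears on the right-hand side of any dependency, so J must belong to every candidate key.
{J}⁺ = {J}, which is not all of the schema, so we must add further attributes.
{B, H, J}⁺: BHJ→G adds G; GJ→C adds C; BHJ→DG adds D → {B, C, D, G, H, J}. Minimal: {H, J}⁺ = {H, J}; {B, J}⁺ = {B, J}; {B, H}⁺ = {B, H} — none reach the full schema.
{C, D, J}⁺: CDJ→BGH adds B, G, H → {B, C, D, G, H, J}. Minimal: {D, J}⁺ = {D, J}; {C, J}⁺ = {C, J}; {C, D}⁺ = {C, D} — none reach the full schema.
{D, G, J}⁺: GJ→C adds C; CDJ→BGH adds B, H → {B, C, D, G, H, J}. Minimal: {G, J}⁺ = {C, G, J}; {D, J}⁺ = {D, J}; {D, G}⁺ = {D, G} — none reach the full schema.
Any other superkey contains one of these as a subset, so there are no further candidate keys.

BHJ, CDJ, DGJ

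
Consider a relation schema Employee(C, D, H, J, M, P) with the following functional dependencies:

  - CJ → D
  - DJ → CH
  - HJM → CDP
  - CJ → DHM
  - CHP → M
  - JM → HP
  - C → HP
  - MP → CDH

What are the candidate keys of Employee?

{C, J}; {D, J}; {J, M}

{C, J}⁺: CJ→D adds D; DJ→CH adds H; CJ→DHM adds M; JM→HP adds P → {C, D, H, J, M, P}. Minimal: {J}⁺ = {J}; {C}⁺ = {C, D, H, M, P} — none reach the full schema.
{D, J}⁺: DJ→CH adds C, H; CJ→DHM adds M; JM→HP adds P → {C, D, H, J, M, P}. Minimal: {J}⁺ = {J}; {D}⁺ = {D} — none reach the full schema.
{J, M}⁺: JM→HP adds H, P; MP→CDH adds C, D → {C, D, H, J, M, P}. Minimal: {M}⁺ = {M}; {J}⁺ = {J} — none reach the full schema.
Any other superkey contains one of these as a subset, so there are no further candidate keys.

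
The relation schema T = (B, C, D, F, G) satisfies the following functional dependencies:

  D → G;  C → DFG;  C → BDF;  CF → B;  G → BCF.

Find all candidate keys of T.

{C}; {D}; {G}

{C}⁺: C→DFG adds D, F, G; C→BDF adds B → {B, C, D, F, G}.
{D}⁺: D→G adds G; G→BCF adds B, C, F → {B, C, D, F, G}.
{G}⁺: G→BCF adds B, C, F; C→DFG adds D → {B, C, D, F, G}.
Any other superkey contains one of these as a subset, so there are no further candidate keys.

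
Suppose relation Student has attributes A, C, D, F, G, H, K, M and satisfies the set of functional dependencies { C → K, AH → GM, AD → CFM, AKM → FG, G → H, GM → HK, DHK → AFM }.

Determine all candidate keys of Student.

Attribute D never appears on the right-hand side of any dependency, so D must belong to every candidate key.
{D}⁺ = {D}, which is not all of the schema, so we must add further attributes.
{A, D}⁺: AD→CFM adds C, F, M; C→K adds K; AKM→FG adds G; G→H adds H → {A, C, D, F, G, H, K, M}. Minimal: {D}⁺ = {D}; {A}⁺ = {A} — none reach the full schema.
{C, D, G}⁺: C→K adds K; G→H adds H; DHK→AFM adds A, F, M → {A, C, D, F, G, H, K, M}. Minimal: {D, G}⁺ = {D, G, H}; {C, G}⁺ = {C, G, H, K}; {C, D}⁺ = {C, D, K} — none reach the full schema.
{C, D, H}⁺: C→K adds K; DHK→AFM adds A, F, M; AH→GM adds G → {A, C, D, F, G, H, K, M}. Minimal: {D, H}⁺ = {D, H}; {C, H}⁺ = {C, H, K}; {C, D}⁺ = {C, D, K} — none reach the full schema.
{D, G, K}⁺: G→H adds H; DHK→AFM adds A, F, M; AD→CFM adds C → {A, C, D, F, G, H, K, M}. Minimal: {G, K}⁺ = {G, H, K}; {D, K}⁺ = {D, K}; {D, G}⁺ = {D, G, H} — none reach the full schema.
{D, G, M}⁺: G→H adds H; GM→HK adds K; DHK→AFM adds A, F; AD→CFM adds C → {A, C, D, F, G, H, K, M}. Minimal: {G, M}⁺ = {G, H, K, M}; {D, M}⁺ = {D, M}; {D, G}⁺ = {D, G, H} — none reach the full schema.
{D, H, K}⁺: DHK→AFM adds A, F, M; AH→GM adds G; AD→CFM adds C → {A, C, D, F, G, H, K, M}. Minimal: {H, K}⁺ = {H, K}; {D, K}⁺ = {D, K}; {D, H}⁺ = {D, H} — none reach the full schema.

AD; CDG; CDH; DGK; DGM; DHK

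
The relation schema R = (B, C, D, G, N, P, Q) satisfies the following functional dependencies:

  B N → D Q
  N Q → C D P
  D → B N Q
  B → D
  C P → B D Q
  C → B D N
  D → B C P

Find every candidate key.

BG, CG, DG, GNQ

{B, G}⁺: B→D adds D; D→BCP adds C, P; D→BNQ adds N, Q → {B, C, D, G, N, P, Q}. Minimal: {G}⁺ = {G}; {B}⁺ = {B, C, D, N, P, Q} — none reach the full schema.
{C, G}⁺: C→BDN adds B, D, N; D→BCP adds P; BN→DQ adds Q → {B, C, D, G, N, P, Q}. Minimal: {G}⁺ = {G}; {C}⁺ = {B, C, D, N, P, Q} — none reach the full schema.
{D, G}⁺: D→BNQ adds B, N, Q; D→BCP adds C, P → {B, C, D, G, N, P, Q}. Minimal: {G}⁺ = {G}; {D}⁺ = {B, C, D, N, P, Q} — none reach the full schema.
{G, N, Q}⁺: NQ→CDP adds C, D, P; D→BNQ adds B → {B, C, D, G, N, P, Q}. Minimal: {N, Q}⁺ = {B, C, D, N, P, Q}; {G, Q}⁺ = {G, Q}; {G, N}⁺ = {G, N} — none reach the full schema.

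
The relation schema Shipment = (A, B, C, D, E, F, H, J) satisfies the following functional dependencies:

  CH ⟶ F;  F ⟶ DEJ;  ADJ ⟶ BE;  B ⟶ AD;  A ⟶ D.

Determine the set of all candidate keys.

{A, C, H}, {B, C, H}

Attributes C, H never appear on any right-hand side, so every candidate key must contain {C, H}.
{C, H}⁺ = {C, D, E, F, H, J}, which is not all of the schema, so we must add further attributes.
{A, C, H}⁺: CH→F adds F; F→DEJ adds D, E, J; ADJ→BE adds B → {A, B, C, D, E, F, H, J}. Minimal: {C, H}⁺ = {C, D, E, F, H, J}; {A, H}⁺ = {A, D, H}; {A, C}⁺ = {A, C, D} — none reach the full schema.
{B, C, H}⁺: CH→F adds F; F→DEJ adds D, E, J; B→AD adds A → {A, B, C, D, E, F, H, J}. Minimal: {C, H}⁺ = {C, D, E, F, H, J}; {B, H}⁺ = {A, B, D, H}; {B, C}⁺ = {A, B, C, D} — none reach the full schema.
Any other superkey contains one of these as a subset, so there are no further candidate keys.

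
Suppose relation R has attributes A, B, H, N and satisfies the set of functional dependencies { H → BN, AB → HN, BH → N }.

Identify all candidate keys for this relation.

Attribute A never appears on the right-hand side of any dependency, so A must belong to every candidate key.
{A}⁺ = {A}, which is not all of the schema, so we must add further attributes.
{A, B}⁺: AB→HN adds H, N → {A, B, H, N}. Minimal: {B}⁺ = {B}; {A}⁺ = {A} — none reach the full schema.
{A, H}⁺: H→BN adds B, N → {A, B, H, N}. Minimal: {H}⁺ = {B, H, N}; {A}⁺ = {A} — none reach the full schema.
Any other superkey contains one of these as a subset, so there are no further candidate keys.

AB, AH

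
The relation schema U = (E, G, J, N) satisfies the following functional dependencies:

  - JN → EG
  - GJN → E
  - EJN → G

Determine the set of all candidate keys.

(J, N)

{J, N}⁺: JN→EG adds E, G → {E, G, J, N}. Minimal: {N}⁺ = {N}; {J}⁺ = {J} — none reach the full schema.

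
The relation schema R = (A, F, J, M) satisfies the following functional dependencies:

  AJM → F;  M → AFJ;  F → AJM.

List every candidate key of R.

{F}⁺: F→AJM adds A, J, M → {A, F, J, M}.
{M}⁺: M→AFJ adds A, F, J → {A, F, J, M}.
Any other superkey contains one of these as a subset, so there are no further candidate keys.

(F), (M)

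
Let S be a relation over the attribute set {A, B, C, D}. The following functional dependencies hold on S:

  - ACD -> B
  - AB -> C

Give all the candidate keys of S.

Attributes A, D never appear on any right-hand side, so every candidate key must contain {A, D}.
{A, D}⁺ = {A, D}, which is not all of the schema, so we must add further attributes.
{A, B, D}⁺: AB→C adds C → {A, B, C, D}. Minimal: {B, D}⁺ = {B, D}; {A, D}⁺ = {A, D}; {A, B}⁺ = {A, B, C} — none reach the full schema.
{A, C, D}⁺: ACD→B adds B → {A, B, C, D}. Minimal: {C, D}⁺ = {C, D}; {A, D}⁺ = {A, D}; {A, C}⁺ = {A, C} — none reach the full schema.
Any other superkey contains one of these as a subset, so there are no further candidate keys.

(A, B, D), (A, C, D)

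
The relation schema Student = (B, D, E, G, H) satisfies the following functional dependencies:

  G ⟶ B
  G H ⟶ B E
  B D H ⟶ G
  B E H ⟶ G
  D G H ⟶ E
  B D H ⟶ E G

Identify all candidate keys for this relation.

Attributes D, H never appear on any right-hand side, so every candidate key must contain {D, H}.
{D, H}⁺ = {D, H}, which is not all of the schema, so we must add further attributes.
{B, D, H}⁺: BDH→G adds G; DGH→E adds E → {B, D, E, G, H}.
{D, G, H}⁺: G→B adds B; GH→BE adds E → {B, D, E, G, H}.
Any other superkey contains one of these as a subset, so there are no further candidate keys.

{B, D, H}; {D, G, H}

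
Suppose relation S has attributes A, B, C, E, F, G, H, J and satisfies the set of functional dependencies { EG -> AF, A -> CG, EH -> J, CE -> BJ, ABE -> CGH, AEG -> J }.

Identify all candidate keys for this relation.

Attribute E never appears on the right-hand side of any dependency, so E must belong to every candidate key.
{E}⁺ = {E}, which is not all of the schema, so we must add further attributes.
{A, E}⁺: A→CG adds C, G; CE→BJ adds B, J; ABE→CGH adds H; EG→AF adds F → {A, B, C, E, F, G, H, J}. Minimal: {E}⁺ = {E}; {A}⁺ = {A, C, G} — none reach the full schema.
{E, G}⁺: EG→AF adds A, F; A→CG adds C; CE→BJ adds B, J; ABE→CGH adds H → {A, B, C, E, F, G, H, J}. Minimal: {G}⁺ = {G}; {E}⁺ = {E} — none reach the full schema.
Any other superkey contains one of these as a subset, so there are no further candidate keys.

{A, E}, {E, G}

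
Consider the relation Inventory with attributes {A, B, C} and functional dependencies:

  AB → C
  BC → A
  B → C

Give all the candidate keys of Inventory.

Attribute B never appears on the right-hand side of any dependency, so B must belong to every candidate key.
{B}⁺ = {A, B, C}, which is all of the schema, so {B} is the only candidate key.

{B}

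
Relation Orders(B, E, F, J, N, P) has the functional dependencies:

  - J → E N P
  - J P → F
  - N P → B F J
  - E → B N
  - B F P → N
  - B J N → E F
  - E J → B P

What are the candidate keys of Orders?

{J}⁺: J→ENP adds E, N, P; JP→F adds F; NP→BFJ adds B → {B, E, F, J, N, P}.
{E, P}⁺: E→BN adds B, N; NP→BFJ adds F, J → {B, E, F, J, N, P}. Minimal: {P}⁺ = {P}; {E}⁺ = {B, E, N} — none reach the full schema.
{N, P}⁺: NP→BFJ adds B, F, J; BJN→EF adds E → {B, E, F, J, N, P}. Minimal: {P}⁺ = {P}; {N}⁺ = {N} — none reach the full schema.
{B, F, P}⁺: BFP→N adds N; NP→BFJ adds J; BJN→EF adds E → {B, E, F, J, N, P}. Minimal: {F, P}⁺ = {F, P}; {B, P}⁺ = {B, P}; {B, F}⁺ = {B, F} — none reach the full schema.
Any other superkey contains one of these as a subset, so there are no further candidate keys.

{J}, {E, P}, {N, P}, {B, F, P}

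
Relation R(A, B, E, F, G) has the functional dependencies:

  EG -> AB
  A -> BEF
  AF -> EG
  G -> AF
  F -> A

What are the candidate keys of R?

{A}; {F}; {G}

{A}⁺: A→BEF adds B, E, F; AF→EG adds G → {A, B, E, F, G}.
{F}⁺: F→A adds A; A→BEF adds B, E; AF→EG adds G → {A, B, E, F, G}.
{G}⁺: G→AF adds A, F; A→BEF adds B, E → {A, B, E, F, G}.
Any other superkey contains one of these as a subset, so there are no further candidate keys.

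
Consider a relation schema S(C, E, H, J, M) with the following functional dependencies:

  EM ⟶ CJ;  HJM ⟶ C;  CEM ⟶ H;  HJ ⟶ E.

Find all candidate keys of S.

{E, M}, {H, J, M}

{E, M}⁺: EM→CJ adds C, J; CEM→H adds H → {C, E, H, J, M}. Minimal: {M}⁺ = {M}; {E}⁺ = {E} — none reach the full schema.
{H, J, M}⁺: HJM→C adds C; HJ→E adds E → {C, E, H, J, M}. Minimal: {J, M}⁺ = {J, M}; {H, M}⁺ = {H, M}; {H, J}⁺ = {E, H, J} — none reach the full schema.
Any other superkey contains one of these as a subset, so there are no further candidate keys.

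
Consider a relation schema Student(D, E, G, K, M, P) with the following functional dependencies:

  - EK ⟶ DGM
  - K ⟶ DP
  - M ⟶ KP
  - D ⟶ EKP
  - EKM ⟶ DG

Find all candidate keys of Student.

{D}, {K}, {M}

{D}⁺: D→EKP adds E, K, P; EK→DGM adds G, M → {D, E, G, K, M, P}.
{K}⁺: K→DP adds D, P; D→EKP adds E; EK→DGM adds G, M → {D, E, G, K, M, P}.
{M}⁺: M→KP adds K, P; K→DP adds D; D→EKP adds E; EKM→DG adds G → {D, E, G, K, M, P}.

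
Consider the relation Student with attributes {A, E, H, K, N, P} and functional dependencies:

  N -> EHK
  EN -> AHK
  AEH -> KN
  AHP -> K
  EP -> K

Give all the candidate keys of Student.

{N, P}; {A, E, H, P}

Attribute P never appears on the right-hand side of any dependency, so P must belong to every candidate key.
{P}⁺ = {P}, which is not all of the schema, so we must add further attributes.
{N, P}⁺: N→EHK adds E, H, K; EN→AHK adds A → {A, E, H, K, N, P}. Minimal: {P}⁺ = {P}; {N}⁺ = {A, E, H, K, N} — none reach the full schema.
{A, E, H, P}⁺: AEH→KN adds K, N → {A, E, H, K, N, P}. Minimal: {E, H, P}⁺ = {E, H, K, P}; {A, H, P}⁺ = {A, H, K, P}; {A, E, P}⁺ = {A, E, K, P}; … — none reach the full schema.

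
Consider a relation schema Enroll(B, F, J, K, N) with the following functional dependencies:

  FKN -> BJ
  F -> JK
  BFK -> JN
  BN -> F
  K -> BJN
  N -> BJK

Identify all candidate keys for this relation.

F; K; N

{F}⁺: F→JK adds J, K; K→BJN adds B, N → {B, F, J, K, N}.
{K}⁺: K→BJN adds B, J, N; BN→F adds F → {B, F, J, K, N}.
{N}⁺: N→BJK adds B, J, K; BN→F adds F → {B, F, J, K, N}.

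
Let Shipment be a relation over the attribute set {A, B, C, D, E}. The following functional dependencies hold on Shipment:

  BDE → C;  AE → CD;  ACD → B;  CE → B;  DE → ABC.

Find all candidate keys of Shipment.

Attribute E never appears on the right-hand side of any dependency, so E must belong to every candidate key.
{E}⁺ = {E}, which is not all of the schema, so we must add further attributes.
{A, E}⁺: AE→CD adds C, D; ACD→B adds B → {A, B, C, D, E}. Minimal: {E}⁺ = {E}; {A}⁺ = {A} — none reach the full schema.
{D, E}⁺: DE→ABC adds A, B, C → {A, B, C, D, E}. Minimal: {E}⁺ = {E}; {D}⁺ = {D} — none reach the full schema.

(A, E); (D, E)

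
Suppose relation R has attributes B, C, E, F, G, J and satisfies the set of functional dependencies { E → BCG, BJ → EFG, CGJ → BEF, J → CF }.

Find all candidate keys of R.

Attribute J never appears on the right-hand side of any dependency, so J must belong to every candidate key.
{J}⁺ = {C, F, J}, which is not all of the schema, so we must add further attributes.
{B, J}⁺: BJ→EFG adds E, F, G; J→CF adds C → {B, C, E, F, G, J}. Minimal: {J}⁺ = {C, F, J}; {B}⁺ = {B} — none reach the full schema.
{E, J}⁺: E→BCG adds B, C, G; BJ→EFG adds F → {B, C, E, F, G, J}. Minimal: {J}⁺ = {C, F, J}; {E}⁺ = {B, C, E, G} — none reach the full schema.
{G, J}⁺: J→CF adds C, F; CGJ→BEF adds B, E → {B, C, E, F, G, J}. Minimal: {J}⁺ = {C, F, J}; {G}⁺ = {G} — none reach the full schema.

BJ, EJ, GJ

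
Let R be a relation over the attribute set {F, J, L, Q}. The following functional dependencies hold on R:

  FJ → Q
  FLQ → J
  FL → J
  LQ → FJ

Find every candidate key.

Attribute L never appears on the right-hand side of any dependency, so L must belong to every candidate key.
{L}⁺ = {L}, which is not all of the schema, so we must add further attributes.
{F, L}⁺: FL→J adds J; FJ→Q adds Q → {F, J, L, Q}. Minimal: {L}⁺ = {L}; {F}⁺ = {F} — none reach the full schema.
{L, Q}⁺: LQ→FJ adds F, J → {F, J, L, Q}. Minimal: {Q}⁺ = {Q}; {L}⁺ = {L} — none reach the full schema.

(F, L); (L, Q)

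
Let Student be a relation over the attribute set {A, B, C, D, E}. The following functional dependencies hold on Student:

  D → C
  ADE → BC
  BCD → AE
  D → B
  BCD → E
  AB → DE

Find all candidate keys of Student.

{D}, {A, B}

{D}⁺: D→C adds C; D→B adds B; BCD→E adds E; BCD→AE adds A → {A, B, C, D, E}.
{A, B}⁺: AB→DE adds D, E; D→C adds C → {A, B, C, D, E}. Minimal: {B}⁺ = {B}; {A}⁺ = {A} — none reach the full schema.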